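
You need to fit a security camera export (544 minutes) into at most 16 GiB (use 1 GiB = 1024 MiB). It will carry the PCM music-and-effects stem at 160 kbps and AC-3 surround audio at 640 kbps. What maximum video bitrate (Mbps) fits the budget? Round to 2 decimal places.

Budget: 16 GiB = 137439.0 Mb.
544 min = 32640 s
Total bitrate budget: 137439.0 Mb / 32640 s = 4.211 Mbps.
Audio total: 160 + 640 = 800 kbps = 0.800 Mbps.
Video: 4.211 − 0.800 = 3.411 Mbps.

3.41 Mbps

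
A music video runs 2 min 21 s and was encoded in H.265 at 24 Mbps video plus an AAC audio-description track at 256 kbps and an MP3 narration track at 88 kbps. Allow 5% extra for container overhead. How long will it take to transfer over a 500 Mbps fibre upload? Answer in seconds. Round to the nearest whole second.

2 min 21 s = 141 s
Audio total: 256 + 88 = 344 kbps = 0.344 Mbps.
Total bitrate: 24.344 Mbps.
File: 24.344 Mbps × 141 s = 3432.5 Mb.
With 5% container overhead: ×1.05. → 3604.1 Mb.
At 500 Mbps: 3604.1 / 500 = 7.2 s ≈ 7.21 seconds.

7 seconds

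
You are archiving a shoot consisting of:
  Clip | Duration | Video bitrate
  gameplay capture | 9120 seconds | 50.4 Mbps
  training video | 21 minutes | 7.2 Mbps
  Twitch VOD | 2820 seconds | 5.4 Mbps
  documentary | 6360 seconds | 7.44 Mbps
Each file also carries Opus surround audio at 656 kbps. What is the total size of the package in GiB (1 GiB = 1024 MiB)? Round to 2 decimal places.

Audio: 656 kbps = 0.656 Mbps.
gameplay capture: 51.056 Mbps × 9120 s = 465630.7 Mb
training video: 7.856 Mbps × 1260 s = 9898.6 Mb
Twitch VOD: 6.056 Mbps × 2820 s = 17077.9 Mb
documentary: 8.096 Mbps × 6360 s = 51490.6 Mb
Total: 544097.8 Mb = 68012.2 MB.
= 63.34 GiB.

63.34 GiB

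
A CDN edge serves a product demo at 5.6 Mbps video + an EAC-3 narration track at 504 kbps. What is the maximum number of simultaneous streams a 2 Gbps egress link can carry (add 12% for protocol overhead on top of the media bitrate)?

Audio: 504 kbps = 0.504 Mbps.
Per-viewer media rate: 6.104 Mbps.
On the wire with 12% overhead: 6.836 Mbps.
2 Gbps = 2,000 Mbps; 2,000 / 6.836 = 292.55 → 292 viewers.

292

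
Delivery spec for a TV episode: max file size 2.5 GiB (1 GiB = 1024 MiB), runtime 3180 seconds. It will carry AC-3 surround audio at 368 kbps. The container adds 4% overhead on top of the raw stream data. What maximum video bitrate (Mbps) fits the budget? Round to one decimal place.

Budget: 2.5 GiB = 21474.8 Mb.
Stream payload after overhead: 21474.8 / 1.04 = 20648.9 Mb.
Total bitrate budget: 20648.9 Mb / 3180 s = 6.493 Mbps.
Audio: 368 kbps = 0.368 Mbps.
Video: 6.493 − 0.368 = 6.125 Mbps.

6.1 Mbps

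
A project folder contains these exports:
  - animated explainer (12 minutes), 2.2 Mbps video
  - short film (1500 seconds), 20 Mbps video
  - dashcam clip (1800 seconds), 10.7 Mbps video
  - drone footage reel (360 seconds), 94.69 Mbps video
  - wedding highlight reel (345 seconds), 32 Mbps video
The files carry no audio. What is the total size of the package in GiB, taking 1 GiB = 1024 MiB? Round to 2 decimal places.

animated explainer: 2.200 Mbps × 720 s = 1584.0 Mb
short film: 20.000 Mbps × 1500 s = 30000.0 Mb
dashcam clip: 10.700 Mbps × 1800 s = 19260.0 Mb
drone footage reel: 94.690 Mbps × 360 s = 34088.4 Mb
wedding highlight reel: 32.000 Mbps × 345 s = 11040.0 Mb
Total: 95972.4 Mb = 11996.5 MB.
= 11.17 GiB.

11.17 GiB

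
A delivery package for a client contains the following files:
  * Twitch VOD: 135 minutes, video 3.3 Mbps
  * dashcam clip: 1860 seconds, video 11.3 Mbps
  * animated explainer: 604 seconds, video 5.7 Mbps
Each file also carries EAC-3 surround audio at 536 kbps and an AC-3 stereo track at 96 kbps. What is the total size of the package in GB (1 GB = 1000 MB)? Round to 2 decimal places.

Audio total: 536 + 96 = 632 kbps = 0.632 Mbps.
Twitch VOD: 3.932 Mbps × 8100 s = 31849.2 Mb
dashcam clip: 11.932 Mbps × 1860 s = 22193.5 Mb
animated explainer: 6.332 Mbps × 604 s = 3824.5 Mb
Total: 57867.2 Mb = 7233.4 MB.
= 7.233 GB.

7.23 GB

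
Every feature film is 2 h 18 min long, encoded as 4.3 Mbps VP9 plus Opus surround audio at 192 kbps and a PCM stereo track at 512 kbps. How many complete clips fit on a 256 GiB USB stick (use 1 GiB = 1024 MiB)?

53

2 h 18 min = 138 min = 8280 s
Audio total: 192 + 512 = 704 kbps = 0.704 Mbps.
Total bitrate: 5.004 Mbps.
Per item: 5.004 Mbps × 8280 s = 41,433 Mb = 5,179 MB.
Capacity: 256 GiB = 2,199,023 Mb; 53.07 items → 53 complete.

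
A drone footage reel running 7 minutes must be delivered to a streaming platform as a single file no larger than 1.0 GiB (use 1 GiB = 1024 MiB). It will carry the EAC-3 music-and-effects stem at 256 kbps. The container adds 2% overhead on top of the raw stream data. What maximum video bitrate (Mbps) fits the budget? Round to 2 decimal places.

Budget: 1.0 GiB = 8589.9 Mb.
Stream payload after overhead: 8589.9 / 1.02 = 8421.5 Mb.
7 min = 420 s
Total bitrate budget: 8421.5 Mb / 420 s = 20.051 Mbps.
Audio: 256 kbps = 0.256 Mbps.
Video: 20.051 − 0.256 = 19.795 Mbps.

19.80 Mbps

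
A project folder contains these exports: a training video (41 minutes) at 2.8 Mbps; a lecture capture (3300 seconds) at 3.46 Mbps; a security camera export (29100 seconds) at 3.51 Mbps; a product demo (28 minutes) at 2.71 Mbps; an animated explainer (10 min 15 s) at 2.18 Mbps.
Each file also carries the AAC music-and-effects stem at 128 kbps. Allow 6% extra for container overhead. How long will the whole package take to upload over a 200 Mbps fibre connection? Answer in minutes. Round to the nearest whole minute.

Audio: 128 kbps = 0.128 Mbps.
training video: 2.928 Mbps × 2460 s × 1.06 = 7635.1 Mb
lecture capture: 3.588 Mbps × 3300 s × 1.06 = 12550.8 Mb
security camera export: 3.638 Mbps × 29100 s × 1.06 = 112217.7 Mb
product demo: 2.838 Mbps × 1680 s × 1.06 = 5053.9 Mb
animated explainer: 2.308 Mbps × 615 s × 1.06 = 1504.6 Mb
Total: 138962.1 Mb = 17370.3 MB.
At 200 Mbps: 138962.1 / 200 = 695 s ≈ 11.6 minutes.

12 minutes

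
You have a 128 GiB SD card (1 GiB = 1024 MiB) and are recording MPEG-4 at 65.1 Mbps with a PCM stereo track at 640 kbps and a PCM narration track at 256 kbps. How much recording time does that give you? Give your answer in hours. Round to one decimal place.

Audio total: 640 + 256 = 896 kbps = 0.896 Mbps.
Total bitrate: 65.1 + 0.896 = 65.996 Mbps.
Capacity: 128 GiB = 1,099,512 Mb.
Recording time: 1,099,512 / 65.996 = 16,660 s ≈ 4.63 hours.

4.6 hours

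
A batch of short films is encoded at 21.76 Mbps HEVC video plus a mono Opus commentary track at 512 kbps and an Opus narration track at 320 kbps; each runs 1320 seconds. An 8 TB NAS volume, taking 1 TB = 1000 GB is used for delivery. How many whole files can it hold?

Audio total: 512 + 320 = 832 kbps = 0.832 Mbps.
Total bitrate: 22.592 Mbps.
Per item: 22.592 Mbps × 1320 s = 29,821 Mb = 3,728 MB.
Capacity: 8 TB = 64,000,000 Mb; 2146.11 items → 2146 complete.

2146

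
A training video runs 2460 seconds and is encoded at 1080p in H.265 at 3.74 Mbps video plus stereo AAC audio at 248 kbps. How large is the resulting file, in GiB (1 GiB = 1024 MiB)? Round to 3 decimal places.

1.142 GiB

Audio: 248 kbps = 0.248 Mbps.
Total bitrate: 3.74 + 0.248 = 3.988 Mbps.
Stream data: 3.988 Mbps × 2460 s = 9810.5 Mb.
9,810 Mb = 1,226,310,000 bytes ÷ 1,073,741,824 = 1.142 GiB.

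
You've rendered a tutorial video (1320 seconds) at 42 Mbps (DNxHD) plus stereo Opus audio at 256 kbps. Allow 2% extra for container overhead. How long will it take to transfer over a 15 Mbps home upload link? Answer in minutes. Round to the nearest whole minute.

63 minutes

Audio: 256 kbps = 0.256 Mbps.
Total bitrate: 42.256 Mbps.
File: 42.256 Mbps × 1320 s = 55777.9 Mb.
With 2% container overhead: ×1.02. → 56893.5 Mb.
At 15 Mbps: 56893.5 / 15 = 3792.9 s ≈ 63.2 minutes.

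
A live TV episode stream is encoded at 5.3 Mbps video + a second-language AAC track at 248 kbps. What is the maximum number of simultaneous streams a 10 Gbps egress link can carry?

1802

Audio: 248 kbps = 0.248 Mbps.
Per-viewer media rate: 5.548 Mbps.
10 Gbps = 10,000 Mbps; 10,000 / 5.548 = 1802.45 → 1802 viewers.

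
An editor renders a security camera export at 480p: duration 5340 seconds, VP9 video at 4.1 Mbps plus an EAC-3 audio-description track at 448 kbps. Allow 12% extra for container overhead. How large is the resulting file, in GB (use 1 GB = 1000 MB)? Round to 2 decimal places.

Audio: 448 kbps = 0.448 Mbps.
Total bitrate: 4.1 + 0.448 = 4.548 Mbps.
Stream data: 4.548 Mbps × 5340 s = 24286.3 Mb.
With 12% container overhead: ×1.12.
27,201 Mb ÷ 8 = 3,400 MB → 3.400 GB.

3.40 GB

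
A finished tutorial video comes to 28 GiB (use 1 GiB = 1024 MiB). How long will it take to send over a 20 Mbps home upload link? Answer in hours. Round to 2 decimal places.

3.34 hours

File: 28 GiB = 240518.2 Mb.
At 20 Mbps: 240518.2 / 20 = 12025.9 s ≈ 3.34 hours.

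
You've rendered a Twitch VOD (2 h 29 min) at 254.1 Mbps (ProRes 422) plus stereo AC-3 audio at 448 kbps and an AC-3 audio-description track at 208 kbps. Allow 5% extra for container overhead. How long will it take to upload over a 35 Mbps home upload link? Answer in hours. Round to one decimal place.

2 h 29 min = 149 min = 8940 s
Audio total: 448 + 208 = 656 kbps = 0.656 Mbps.
Total bitrate: 254.756 Mbps.
File: 254.756 Mbps × 8940 s = 2277518.6 Mb.
With 5% container overhead: ×1.05. → 2391394.6 Mb.
At 35 Mbps: 2391394.6 / 35 = 68325.6 s ≈ 19 hours.

19.0 hours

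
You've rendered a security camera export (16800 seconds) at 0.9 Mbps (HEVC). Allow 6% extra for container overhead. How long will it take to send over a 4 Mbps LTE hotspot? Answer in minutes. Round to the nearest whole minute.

67 minutes

File: 0.900 Mbps × 16800 s = 15120.0 Mb.
With 6% container overhead: ×1.06. → 16027.2 Mb.
At 4 Mbps: 16027.2 / 4 = 4006.8 s ≈ 66.8 minutes.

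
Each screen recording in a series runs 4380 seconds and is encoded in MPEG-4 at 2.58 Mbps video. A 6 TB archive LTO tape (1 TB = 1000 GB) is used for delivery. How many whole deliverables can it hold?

4247

Per item: 2.580 Mbps × 4380 s = 11,300 Mb = 1,413 MB.
Capacity: 6 TB = 48,000,000 Mb; 4247.64 items → 4247 complete.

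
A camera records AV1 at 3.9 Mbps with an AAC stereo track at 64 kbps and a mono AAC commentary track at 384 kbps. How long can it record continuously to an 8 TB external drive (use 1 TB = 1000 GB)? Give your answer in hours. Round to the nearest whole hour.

4089 hours

Audio total: 64 + 384 = 448 kbps = 0.448 Mbps.
Total bitrate: 3.9 + 0.448 = 4.348 Mbps.
Capacity: 8 TB = 64,000,000 Mb.
Recording time: 64,000,000 / 4.348 = 14,719,411 s ≈ 4,089 hours.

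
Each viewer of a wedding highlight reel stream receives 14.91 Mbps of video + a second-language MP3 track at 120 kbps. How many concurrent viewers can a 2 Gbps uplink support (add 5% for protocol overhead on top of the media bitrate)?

126

Audio: 120 kbps = 0.120 Mbps.
Per-viewer media rate: 15.030 Mbps.
On the wire with 5% overhead: 15.781 Mbps.
2 Gbps = 2,000 Mbps; 2,000 / 15.781 = 126.73 → 126 viewers.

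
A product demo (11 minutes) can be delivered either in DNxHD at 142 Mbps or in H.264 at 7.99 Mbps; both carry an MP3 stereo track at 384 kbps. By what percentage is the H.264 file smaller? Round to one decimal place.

11 min = 660 s
Audio: 384 kbps = 0.384 Mbps.
DNxHD: 142.384 Mbps × 660 s = 93973.4 Mb = 11.747 GB.
H.264: 8.374 Mbps × 660 s = 5526.8 Mb = 0.691 GB.
Reduction: (1 − 0.691/11.747) × 100 = 94.12%.

94.1%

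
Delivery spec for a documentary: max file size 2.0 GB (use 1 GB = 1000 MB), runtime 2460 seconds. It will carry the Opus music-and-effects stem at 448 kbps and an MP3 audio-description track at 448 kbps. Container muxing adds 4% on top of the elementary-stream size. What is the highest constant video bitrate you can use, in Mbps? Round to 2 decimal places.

5.36 Mbps

Budget: 2.0 GB = 16000.0 Mb.
Stream payload after overhead: 16000.0 / 1.04 = 15384.6 Mb.
Total bitrate budget: 15384.6 Mb / 2460 s = 6.254 Mbps.
Audio total: 448 + 448 = 896 kbps = 0.896 Mbps.
Video: 6.254 − 0.896 = 5.358 Mbps.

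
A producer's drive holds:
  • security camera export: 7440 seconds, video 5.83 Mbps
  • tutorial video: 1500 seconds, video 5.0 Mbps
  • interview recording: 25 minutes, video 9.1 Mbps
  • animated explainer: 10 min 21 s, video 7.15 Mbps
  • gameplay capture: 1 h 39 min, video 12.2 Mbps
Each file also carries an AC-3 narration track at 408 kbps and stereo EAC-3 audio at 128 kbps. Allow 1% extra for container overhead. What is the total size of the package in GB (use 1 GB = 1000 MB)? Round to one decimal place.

Audio total: 408 + 128 = 536 kbps = 0.536 Mbps.
security camera export: 6.366 Mbps × 7440 s × 1.01 = 47836.7 Mb
tutorial video: 5.536 Mbps × 1500 s × 1.01 = 8387.0 Mb
interview recording: 9.636 Mbps × 1500 s × 1.01 = 14598.5 Mb
animated explainer: 7.686 Mbps × 621 s × 1.01 = 4820.7 Mb
gameplay capture: 12.736 Mbps × 5940 s × 1.01 = 76408.4 Mb
Total: 152051.3 Mb = 19006.4 MB.
= 19.01 GB.

19.0 GB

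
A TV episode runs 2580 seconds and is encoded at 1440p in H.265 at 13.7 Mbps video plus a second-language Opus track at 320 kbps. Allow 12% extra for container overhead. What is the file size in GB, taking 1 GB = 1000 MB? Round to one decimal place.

Audio: 320 kbps = 0.320 Mbps.
Total bitrate: 13.7 + 0.320 = 14.020 Mbps.
Stream data: 14.020 Mbps × 2580 s = 36171.6 Mb.
With 12% container overhead: ×1.12.
40,512 Mb ÷ 8 = 5,064 MB → 5.064 GB.

5.1 GB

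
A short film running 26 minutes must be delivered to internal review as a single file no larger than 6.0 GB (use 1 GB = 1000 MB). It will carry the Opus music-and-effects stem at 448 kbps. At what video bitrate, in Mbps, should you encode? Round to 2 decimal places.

30.32 Mbps

Budget: 6.0 GB = 48000.0 Mb.
26 min = 1560 s
Total bitrate budget: 48000.0 Mb / 1560 s = 30.769 Mbps.
Audio: 448 kbps = 0.448 Mbps.
Video: 30.769 − 0.448 = 30.321 Mbps.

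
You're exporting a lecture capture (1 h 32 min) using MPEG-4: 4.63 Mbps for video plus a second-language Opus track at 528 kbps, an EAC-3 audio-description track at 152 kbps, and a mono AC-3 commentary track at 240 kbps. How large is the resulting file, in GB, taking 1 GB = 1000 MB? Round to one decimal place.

1 h 32 min = 92 min = 5520 s
Audio total: 528 + 152 + 240 = 920 kbps = 0.920 Mbps.
Total bitrate: 4.63 + 0.920 = 5.550 Mbps.
Stream data: 5.550 Mbps × 5520 s = 30636.0 Mb.
30,636 Mb ÷ 8 = 3,830 MB → 3.829 GB.

3.8 GB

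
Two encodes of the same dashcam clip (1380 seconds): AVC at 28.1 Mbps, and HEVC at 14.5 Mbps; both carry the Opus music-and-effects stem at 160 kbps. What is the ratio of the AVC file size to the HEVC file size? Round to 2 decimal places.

1.93

Audio: 160 kbps = 0.160 Mbps.
AVC: 28.260 Mbps × 1380 s = 38998.8 Mb = 4.875 GB.
HEVC: 14.660 Mbps × 1380 s = 20230.8 Mb = 2.529 GB.
Ratio: 4.875 / 2.529 = 1.928.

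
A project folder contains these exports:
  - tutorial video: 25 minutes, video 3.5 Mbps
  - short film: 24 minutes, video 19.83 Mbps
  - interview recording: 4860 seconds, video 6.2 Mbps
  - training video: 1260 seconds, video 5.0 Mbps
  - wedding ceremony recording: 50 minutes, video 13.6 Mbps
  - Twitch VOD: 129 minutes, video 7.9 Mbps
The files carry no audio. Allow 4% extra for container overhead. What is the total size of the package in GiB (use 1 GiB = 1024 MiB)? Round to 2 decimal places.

tutorial video: 3.500 Mbps × 1500 s × 1.04 = 5460.0 Mb
short film: 19.830 Mbps × 1440 s × 1.04 = 29697.4 Mb
interview recording: 6.200 Mbps × 4860 s × 1.04 = 31337.3 Mb
training video: 5.000 Mbps × 1260 s × 1.04 = 6552.0 Mb
wedding ceremony recording: 13.600 Mbps × 3000 s × 1.04 = 42432.0 Mb
Twitch VOD: 7.900 Mbps × 7740 s × 1.04 = 63591.8 Mb
Total: 179070.5 Mb = 22383.8 MB.
= 20.85 GiB.

20.85 GiB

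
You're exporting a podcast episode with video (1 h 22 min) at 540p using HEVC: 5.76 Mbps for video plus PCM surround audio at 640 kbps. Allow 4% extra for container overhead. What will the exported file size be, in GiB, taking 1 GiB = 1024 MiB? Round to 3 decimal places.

1 h 22 min = 82 min = 4920 s
Audio: 640 kbps = 0.640 Mbps.
Total bitrate: 5.76 + 0.640 = 6.400 Mbps.
Stream data: 6.400 Mbps × 4920 s = 31488.0 Mb.
With 4% container overhead: ×1.04.
32,748 Mb = 4,093,440,000 bytes ÷ 1,073,741,824 = 3.812 GiB.

3.812 GiB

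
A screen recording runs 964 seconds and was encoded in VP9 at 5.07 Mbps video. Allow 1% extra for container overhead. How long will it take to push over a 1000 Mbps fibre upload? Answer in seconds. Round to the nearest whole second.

File: 5.070 Mbps × 964 s = 4887.5 Mb.
With 1% container overhead: ×1.01. → 4936.4 Mb.
At 1000 Mbps: 4936.4 / 1000 = 4.9 s ≈ 4.94 seconds.

5 seconds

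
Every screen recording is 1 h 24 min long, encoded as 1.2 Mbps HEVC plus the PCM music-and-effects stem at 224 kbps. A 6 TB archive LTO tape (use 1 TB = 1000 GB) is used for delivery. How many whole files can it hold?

1 h 24 min = 84 min = 5040 s
Audio: 224 kbps = 0.224 Mbps.
Total bitrate: 1.424 Mbps.
Per item: 1.424 Mbps × 5040 s = 7,177 Mb = 897.1 MB.
Capacity: 6 TB = 48,000,000 Mb; 6688.07 items → 6688 complete.

6688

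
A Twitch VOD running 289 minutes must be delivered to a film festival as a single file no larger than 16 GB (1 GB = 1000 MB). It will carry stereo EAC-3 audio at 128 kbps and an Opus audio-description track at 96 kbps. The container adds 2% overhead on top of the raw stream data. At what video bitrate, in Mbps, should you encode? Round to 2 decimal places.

Budget: 16 GB = 128000.0 Mb.
Stream payload after overhead: 128000.0 / 1.02 = 125490.2 Mb.
289 min = 17340 s
Total bitrate budget: 125490.2 Mb / 17340 s = 7.237 Mbps.
Audio total: 128 + 96 = 224 kbps = 0.224 Mbps.
Video: 7.237 − 0.224 = 7.013 Mbps.

7.01 Mbps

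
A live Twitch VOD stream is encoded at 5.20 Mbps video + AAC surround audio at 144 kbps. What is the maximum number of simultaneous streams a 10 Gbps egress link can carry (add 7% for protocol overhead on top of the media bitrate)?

1748

Audio: 144 kbps = 0.144 Mbps.
Per-viewer media rate: 5.344 Mbps.
On the wire with 7% overhead: 5.718 Mbps.
10 Gbps = 10,000 Mbps; 10,000 / 5.718 = 1748.84 → 1748 viewers.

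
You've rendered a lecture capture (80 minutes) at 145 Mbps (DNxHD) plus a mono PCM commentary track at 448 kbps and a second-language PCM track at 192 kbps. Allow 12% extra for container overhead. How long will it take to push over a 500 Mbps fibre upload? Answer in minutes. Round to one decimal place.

26.1 minutes

80 min = 4800 s
Audio total: 448 + 192 = 640 kbps = 0.640 Mbps.
Total bitrate: 145.640 Mbps.
File: 145.640 Mbps × 4800 s = 699072.0 Mb.
With 12% container overhead: ×1.12. → 782960.6 Mb.
At 500 Mbps: 782960.6 / 500 = 1565.9 s ≈ 26.1 minutes.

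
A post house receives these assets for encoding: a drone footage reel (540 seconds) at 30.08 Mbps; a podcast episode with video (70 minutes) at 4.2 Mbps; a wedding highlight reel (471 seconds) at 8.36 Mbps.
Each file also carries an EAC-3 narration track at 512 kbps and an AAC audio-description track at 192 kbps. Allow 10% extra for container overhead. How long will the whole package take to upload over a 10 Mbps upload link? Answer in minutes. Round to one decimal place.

76.1 minutes

Audio total: 512 + 192 = 704 kbps = 0.704 Mbps.
drone footage reel: 30.784 Mbps × 540 s × 1.10 = 18285.7 Mb
podcast episode with video: 4.904 Mbps × 4200 s × 1.10 = 22656.5 Mb
wedding highlight reel: 9.064 Mbps × 471 s × 1.10 = 4696.1 Mb
Total: 45638.2 Mb = 5704.8 MB.
At 10 Mbps: 45638.2 / 10 = 4564 s ≈ 76.1 minutes.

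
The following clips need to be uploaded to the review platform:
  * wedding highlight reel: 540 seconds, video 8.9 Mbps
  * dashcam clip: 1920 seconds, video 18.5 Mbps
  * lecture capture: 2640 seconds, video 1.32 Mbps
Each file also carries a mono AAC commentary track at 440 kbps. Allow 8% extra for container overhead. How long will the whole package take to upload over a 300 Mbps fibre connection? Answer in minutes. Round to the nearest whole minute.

Audio: 440 kbps = 0.440 Mbps.
wedding highlight reel: 9.340 Mbps × 540 s × 1.08 = 5447.1 Mb
dashcam clip: 18.940 Mbps × 1920 s × 1.08 = 39274.0 Mb
lecture capture: 1.760 Mbps × 2640 s × 1.08 = 5018.1 Mb
Total: 49739.2 Mb = 6217.4 MB.
At 300 Mbps: 49739.2 / 300 = 166 s ≈ 2.76 minutes.

3 minutes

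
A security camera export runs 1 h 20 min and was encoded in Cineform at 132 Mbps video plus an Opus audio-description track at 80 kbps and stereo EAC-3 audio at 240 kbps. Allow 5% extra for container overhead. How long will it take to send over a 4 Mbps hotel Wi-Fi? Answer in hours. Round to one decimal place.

1 h 20 min = 80 min = 4800 s
Audio total: 80 + 240 = 320 kbps = 0.320 Mbps.
Total bitrate: 132.320 Mbps.
File: 132.320 Mbps × 4800 s = 635136.0 Mb.
With 5% container overhead: ×1.05. → 666892.8 Mb.
At 4 Mbps: 666892.8 / 4 = 166723.2 s ≈ 46.3 hours.

46.3 hours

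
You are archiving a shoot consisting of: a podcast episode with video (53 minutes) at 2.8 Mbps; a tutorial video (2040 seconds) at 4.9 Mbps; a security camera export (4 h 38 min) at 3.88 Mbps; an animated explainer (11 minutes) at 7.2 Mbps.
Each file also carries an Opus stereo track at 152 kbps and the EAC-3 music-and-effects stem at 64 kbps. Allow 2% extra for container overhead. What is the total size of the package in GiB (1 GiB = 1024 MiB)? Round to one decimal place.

Audio total: 152 + 64 = 216 kbps = 0.216 Mbps.
podcast episode with video: 3.016 Mbps × 3180 s × 1.02 = 9782.7 Mb
tutorial video: 5.116 Mbps × 2040 s × 1.02 = 10645.4 Mb
security camera export: 4.096 Mbps × 16680 s × 1.02 = 69687.7 Mb
animated explainer: 7.416 Mbps × 660 s × 1.02 = 4992.5 Mb
Total: 95108.2 Mb = 11888.5 MB.
= 11.07 GiB.

11.1 GiB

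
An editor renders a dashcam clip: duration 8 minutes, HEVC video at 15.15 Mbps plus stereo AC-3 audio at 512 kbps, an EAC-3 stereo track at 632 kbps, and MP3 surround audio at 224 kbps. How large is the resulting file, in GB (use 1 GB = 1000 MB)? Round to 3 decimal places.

8 min = 480 s
Audio total: 512 + 632 + 224 = 1368 kbps = 1.368 Mbps.
Total bitrate: 15.15 + 1.368 = 16.518 Mbps.
Stream data: 16.518 Mbps × 480 s = 7928.6 Mb.
7,929 Mb ÷ 8 = 991.1 MB → 0.9911 GB.

0.991 GB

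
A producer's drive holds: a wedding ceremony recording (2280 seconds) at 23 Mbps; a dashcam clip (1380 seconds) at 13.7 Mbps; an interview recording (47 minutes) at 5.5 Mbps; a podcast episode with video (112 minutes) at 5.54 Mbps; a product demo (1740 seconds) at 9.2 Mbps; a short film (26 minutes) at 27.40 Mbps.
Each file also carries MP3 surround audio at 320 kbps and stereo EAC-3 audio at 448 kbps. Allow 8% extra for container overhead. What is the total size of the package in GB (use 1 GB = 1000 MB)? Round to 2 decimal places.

Audio total: 320 + 448 = 768 kbps = 0.768 Mbps.
wedding ceremony recording: 23.768 Mbps × 2280 s × 1.08 = 58526.3 Mb
dashcam clip: 14.468 Mbps × 1380 s × 1.08 = 21563.1 Mb
interview recording: 6.268 Mbps × 2820 s × 1.08 = 19089.8 Mb
podcast episode with video: 6.308 Mbps × 6720 s × 1.08 = 45780.9 Mb
product demo: 9.968 Mbps × 1740 s × 1.08 = 18731.9 Mb
short film: 28.168 Mbps × 1560 s × 1.08 = 47457.4 Mb
Total: 211149.5 Mb = 26393.7 MB.
= 26.39 GB.

26.39 GB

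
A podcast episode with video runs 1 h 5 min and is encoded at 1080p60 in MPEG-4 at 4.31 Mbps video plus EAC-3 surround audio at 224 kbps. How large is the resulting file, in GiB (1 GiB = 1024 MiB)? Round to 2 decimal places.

1 h 5 min = 65 min = 3900 s
Audio: 224 kbps = 0.224 Mbps.
Total bitrate: 4.31 + 0.224 = 4.534 Mbps.
Stream data: 4.534 Mbps × 3900 s = 17682.6 Mb.
17,683 Mb = 2,210,325,000 bytes ÷ 1,073,741,824 = 2.059 GiB.

2.06 GiB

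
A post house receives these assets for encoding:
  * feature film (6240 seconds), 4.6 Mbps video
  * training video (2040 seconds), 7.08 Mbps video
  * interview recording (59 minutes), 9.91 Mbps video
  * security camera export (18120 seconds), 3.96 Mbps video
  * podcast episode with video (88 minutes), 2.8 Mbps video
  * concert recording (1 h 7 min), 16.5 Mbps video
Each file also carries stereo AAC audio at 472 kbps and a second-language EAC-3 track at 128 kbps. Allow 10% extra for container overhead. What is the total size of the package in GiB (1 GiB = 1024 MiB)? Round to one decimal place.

32.6 GiB

Audio total: 472 + 128 = 600 kbps = 0.600 Mbps.
feature film: 5.200 Mbps × 6240 s × 1.10 = 35692.8 Mb
training video: 7.680 Mbps × 2040 s × 1.10 = 17233.9 Mb
interview recording: 10.510 Mbps × 3540 s × 1.10 = 40925.9 Mb
security camera export: 4.560 Mbps × 18120 s × 1.10 = 90889.9 Mb
podcast episode with video: 3.400 Mbps × 5280 s × 1.10 = 19747.2 Mb
concert recording: 17.100 Mbps × 4020 s × 1.10 = 75616.2 Mb
Total: 280106.0 Mb = 35013.2 MB.
= 32.61 GiB.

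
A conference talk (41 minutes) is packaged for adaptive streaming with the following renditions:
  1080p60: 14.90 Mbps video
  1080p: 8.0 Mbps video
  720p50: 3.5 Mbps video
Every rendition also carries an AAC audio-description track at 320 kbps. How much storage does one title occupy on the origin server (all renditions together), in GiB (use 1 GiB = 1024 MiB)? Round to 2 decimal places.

7.84 GiB

41 min = 2460 s
Audio: 320 kbps = 0.320 Mbps.
Sum of rendition bitrates: (14.90+0.320) + (8.0+0.320) + (3.5+0.320) = 27.360 Mbps.
× 2460 s = 67,306 Mb = 8,413 MB = 7.835 GiB.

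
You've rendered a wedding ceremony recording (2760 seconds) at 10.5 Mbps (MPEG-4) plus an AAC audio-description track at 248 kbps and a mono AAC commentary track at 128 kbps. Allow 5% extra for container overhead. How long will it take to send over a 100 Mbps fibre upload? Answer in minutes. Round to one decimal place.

Audio total: 248 + 128 = 376 kbps = 0.376 Mbps.
Total bitrate: 10.876 Mbps.
File: 10.876 Mbps × 2760 s = 30017.8 Mb.
With 5% container overhead: ×1.05. → 31518.6 Mb.
At 100 Mbps: 31518.6 / 100 = 315.2 s ≈ 5.25 minutes.

5.3 minutes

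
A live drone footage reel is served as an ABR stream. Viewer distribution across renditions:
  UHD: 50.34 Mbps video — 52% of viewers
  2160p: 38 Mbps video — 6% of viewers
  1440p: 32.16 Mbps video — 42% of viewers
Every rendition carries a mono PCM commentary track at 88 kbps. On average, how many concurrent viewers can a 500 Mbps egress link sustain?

11

Audio: 88 kbps = 0.088 Mbps.
Average per-viewer bitrate: 0.52×50.428 + 0.06×38.088 + 0.42×32.248 = 42.052 Mbps.
500 Mbps = 500.0 Mbps; 500.0 / 42.052 = 11.89 → 11.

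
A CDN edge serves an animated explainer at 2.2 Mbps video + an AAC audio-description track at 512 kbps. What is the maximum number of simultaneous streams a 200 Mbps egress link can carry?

73

Audio: 512 kbps = 0.512 Mbps.
Per-viewer media rate: 2.712 Mbps.
200 Mbps = 200.0 Mbps; 200.0 / 2.712 = 73.75 → 73 viewers.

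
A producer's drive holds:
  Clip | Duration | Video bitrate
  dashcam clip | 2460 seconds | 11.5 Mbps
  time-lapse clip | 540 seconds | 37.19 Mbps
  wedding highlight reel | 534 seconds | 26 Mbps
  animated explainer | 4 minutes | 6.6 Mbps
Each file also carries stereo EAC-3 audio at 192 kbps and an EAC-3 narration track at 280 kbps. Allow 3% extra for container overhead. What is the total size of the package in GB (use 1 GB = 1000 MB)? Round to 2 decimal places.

8.45 GB

Audio total: 192 + 280 = 472 kbps = 0.472 Mbps.
dashcam clip: 11.972 Mbps × 2460 s × 1.03 = 30334.7 Mb
time-lapse clip: 37.662 Mbps × 540 s × 1.03 = 20947.6 Mb
wedding highlight reel: 26.472 Mbps × 534 s × 1.03 = 14560.1 Mb
animated explainer: 7.072 Mbps × 240 s × 1.03 = 1748.2 Mb
Total: 67590.6 Mb = 8448.8 MB.
= 8.449 GB.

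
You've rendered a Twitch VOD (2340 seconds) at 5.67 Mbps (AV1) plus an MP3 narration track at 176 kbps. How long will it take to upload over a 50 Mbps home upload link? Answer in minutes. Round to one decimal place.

4.6 minutes

Audio: 176 kbps = 0.176 Mbps.
Total bitrate: 5.846 Mbps.
File: 5.846 Mbps × 2340 s = 13679.6 Mb.
At 50 Mbps: 13679.6 / 50 = 273.6 s ≈ 4.56 minutes.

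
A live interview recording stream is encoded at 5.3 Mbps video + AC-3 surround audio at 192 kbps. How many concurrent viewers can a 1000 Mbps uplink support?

182

Audio: 192 kbps = 0.192 Mbps.
Per-viewer media rate: 5.492 Mbps.
1000 Mbps = 1,000 Mbps; 1,000 / 5.492 = 182.08 → 182 viewers.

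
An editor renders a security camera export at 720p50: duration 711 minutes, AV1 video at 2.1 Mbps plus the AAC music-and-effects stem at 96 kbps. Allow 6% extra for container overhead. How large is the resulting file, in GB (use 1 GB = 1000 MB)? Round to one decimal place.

711 min = 42660 s
Audio: 96 kbps = 0.096 Mbps.
Total bitrate: 2.1 + 0.096 = 2.196 Mbps.
Stream data: 2.196 Mbps × 42660 s = 93681.4 Mb.
With 6% container overhead: ×1.06.
99,302 Mb ÷ 8 = 12,413 MB → 12.41 GB.

12.4 GB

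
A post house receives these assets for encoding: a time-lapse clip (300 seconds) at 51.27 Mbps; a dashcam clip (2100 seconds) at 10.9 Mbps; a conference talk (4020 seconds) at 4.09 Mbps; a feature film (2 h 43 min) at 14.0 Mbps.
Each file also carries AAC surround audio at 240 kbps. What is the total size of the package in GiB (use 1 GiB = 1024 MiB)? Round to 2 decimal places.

Audio: 240 kbps = 0.240 Mbps.
time-lapse clip: 51.510 Mbps × 300 s = 15453.0 Mb
dashcam clip: 11.140 Mbps × 2100 s = 23394.0 Mb
conference talk: 4.330 Mbps × 4020 s = 17406.6 Mb
feature film: 14.240 Mbps × 9780 s = 139267.2 Mb
Total: 195520.8 Mb = 24440.1 MB.
= 22.76 GiB.

22.76 GiB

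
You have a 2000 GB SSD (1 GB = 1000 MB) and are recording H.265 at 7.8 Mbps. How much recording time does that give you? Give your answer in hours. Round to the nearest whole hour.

570 hours

Capacity: 2000 GB = 16,000,000 Mb.
Recording time: 16,000,000 / 7.800 = 2,051,282 s ≈ 570 hours.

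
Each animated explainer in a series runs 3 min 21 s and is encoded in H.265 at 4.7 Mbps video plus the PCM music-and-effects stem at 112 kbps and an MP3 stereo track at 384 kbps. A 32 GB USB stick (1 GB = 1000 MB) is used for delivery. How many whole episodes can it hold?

3 min 21 s = 201 s
Audio total: 112 + 384 = 496 kbps = 0.496 Mbps.
Total bitrate: 5.196 Mbps.
Per item: 5.196 Mbps × 201 s = 1,044 Mb = 130.5 MB.
Capacity: 32 GB = 256,000 Mb; 245.12 items → 245 complete.

245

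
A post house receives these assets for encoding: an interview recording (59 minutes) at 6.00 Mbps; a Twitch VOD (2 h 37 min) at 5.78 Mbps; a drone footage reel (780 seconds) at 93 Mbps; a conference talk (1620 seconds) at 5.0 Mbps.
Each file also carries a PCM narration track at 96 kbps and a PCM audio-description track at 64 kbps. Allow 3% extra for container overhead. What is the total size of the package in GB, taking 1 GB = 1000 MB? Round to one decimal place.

Audio total: 96 + 64 = 160 kbps = 0.160 Mbps.
interview recording: 6.160 Mbps × 3540 s × 1.03 = 22460.6 Mb
Twitch VOD: 5.940 Mbps × 9420 s × 1.03 = 57633.4 Mb
drone footage reel: 93.160 Mbps × 780 s × 1.03 = 74844.7 Mb
conference talk: 5.160 Mbps × 1620 s × 1.03 = 8610.0 Mb
Total: 163548.8 Mb = 20443.6 MB.
= 20.44 GB.

20.4 GB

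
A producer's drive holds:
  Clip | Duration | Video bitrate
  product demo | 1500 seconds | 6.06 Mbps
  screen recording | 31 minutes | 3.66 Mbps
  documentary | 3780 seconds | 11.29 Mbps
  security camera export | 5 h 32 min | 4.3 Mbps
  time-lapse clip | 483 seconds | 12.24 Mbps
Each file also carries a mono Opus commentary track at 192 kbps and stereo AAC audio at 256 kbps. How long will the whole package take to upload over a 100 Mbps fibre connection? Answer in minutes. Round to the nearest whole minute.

27 minutes

Audio total: 192 + 256 = 448 kbps = 0.448 Mbps.
product demo: 6.508 Mbps × 1500 s = 9762.0 Mb
screen recording: 4.108 Mbps × 1860 s = 7640.9 Mb
documentary: 11.738 Mbps × 3780 s = 44369.6 Mb
security camera export: 4.748 Mbps × 19920 s = 94580.2 Mb
time-lapse clip: 12.688 Mbps × 483 s = 6128.3 Mb
Total: 162481.0 Mb = 20310.1 MB.
At 100 Mbps: 162481.0 / 100 = 1625 s ≈ 27.1 minutes.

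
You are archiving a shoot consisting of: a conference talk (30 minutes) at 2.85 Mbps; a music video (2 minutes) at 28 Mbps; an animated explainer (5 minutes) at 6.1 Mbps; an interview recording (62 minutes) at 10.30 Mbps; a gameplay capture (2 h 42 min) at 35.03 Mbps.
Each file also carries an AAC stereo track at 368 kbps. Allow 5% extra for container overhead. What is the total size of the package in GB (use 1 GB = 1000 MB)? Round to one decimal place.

51.8 GB

Audio: 368 kbps = 0.368 Mbps.
conference talk: 3.218 Mbps × 1800 s × 1.05 = 6082.0 Mb
music video: 28.368 Mbps × 120 s × 1.05 = 3574.4 Mb
animated explainer: 6.468 Mbps × 300 s × 1.05 = 2037.4 Mb
interview recording: 10.668 Mbps × 3720 s × 1.05 = 41669.2 Mb
gameplay capture: 35.398 Mbps × 9720 s × 1.05 = 361272.0 Mb
Total: 414635.0 Mb = 51829.4 MB.
= 51.83 GB.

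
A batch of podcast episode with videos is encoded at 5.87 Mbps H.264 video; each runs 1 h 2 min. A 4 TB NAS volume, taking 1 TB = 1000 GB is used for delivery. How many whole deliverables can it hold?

1 h 2 min = 62 min = 3720 s
Per item: 5.870 Mbps × 3720 s = 21,836 Mb = 2,730 MB.
Capacity: 4 TB = 32,000,000 Mb; 1465.44 items → 1465 complete.

1465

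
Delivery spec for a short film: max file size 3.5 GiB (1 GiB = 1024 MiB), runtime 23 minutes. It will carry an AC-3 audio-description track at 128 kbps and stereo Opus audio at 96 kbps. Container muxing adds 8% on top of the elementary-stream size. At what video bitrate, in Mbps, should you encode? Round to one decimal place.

19.9 Mbps

Budget: 3.5 GiB = 30064.8 Mb.
Stream payload after overhead: 30064.8 / 1.08 = 27837.8 Mb.
23 min = 1380 s
Total bitrate budget: 27837.8 Mb / 1380 s = 20.172 Mbps.
Audio total: 128 + 96 = 224 kbps = 0.224 Mbps.
Video: 20.172 − 0.224 = 19.948 Mbps.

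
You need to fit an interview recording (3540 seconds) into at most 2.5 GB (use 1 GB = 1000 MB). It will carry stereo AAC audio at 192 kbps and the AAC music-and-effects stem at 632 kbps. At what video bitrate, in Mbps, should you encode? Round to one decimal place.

Budget: 2.5 GB = 20000.0 Mb.
Total bitrate budget: 20000.0 Mb / 3540 s = 5.650 Mbps.
Audio total: 192 + 632 = 824 kbps = 0.824 Mbps.
Video: 5.650 − 0.824 = 4.826 Mbps.

4.8 Mbps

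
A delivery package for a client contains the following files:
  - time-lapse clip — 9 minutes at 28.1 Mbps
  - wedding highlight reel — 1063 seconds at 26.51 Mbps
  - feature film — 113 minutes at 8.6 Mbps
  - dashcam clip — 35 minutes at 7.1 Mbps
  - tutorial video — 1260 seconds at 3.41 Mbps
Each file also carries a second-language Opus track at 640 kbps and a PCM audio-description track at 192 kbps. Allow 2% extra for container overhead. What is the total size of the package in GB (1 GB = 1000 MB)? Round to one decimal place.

16.7 GB

Audio total: 640 + 192 = 832 kbps = 0.832 Mbps.
time-lapse clip: 28.932 Mbps × 540 s × 1.02 = 15935.7 Mb
wedding highlight reel: 27.342 Mbps × 1063 s × 1.02 = 29645.8 Mb
feature film: 9.432 Mbps × 6780 s × 1.02 = 65227.9 Mb
dashcam clip: 7.932 Mbps × 2100 s × 1.02 = 16990.3 Mb
tutorial video: 4.242 Mbps × 1260 s × 1.02 = 5451.8 Mb
Total: 133251.7 Mb = 16656.5 MB.
= 16.66 GB.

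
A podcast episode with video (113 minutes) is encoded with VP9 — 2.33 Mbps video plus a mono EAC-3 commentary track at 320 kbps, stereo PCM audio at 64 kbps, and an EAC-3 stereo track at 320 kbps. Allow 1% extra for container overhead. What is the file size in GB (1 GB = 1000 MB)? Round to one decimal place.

113 min = 6780 s
Audio total: 320 + 64 + 320 = 704 kbps = 0.704 Mbps.
Total bitrate: 2.33 + 0.704 = 3.034 Mbps.
Stream data: 3.034 Mbps × 6780 s = 20570.5 Mb.
With 1% container overhead: ×1.01.
20,776 Mb ÷ 8 = 2,597 MB → 2.597 GB.

2.6 GB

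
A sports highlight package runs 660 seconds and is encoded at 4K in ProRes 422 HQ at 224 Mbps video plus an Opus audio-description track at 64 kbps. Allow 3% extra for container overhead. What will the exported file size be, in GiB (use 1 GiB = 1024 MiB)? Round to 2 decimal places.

Audio: 64 kbps = 0.064 Mbps.
Total bitrate: 224 + 0.064 = 224.064 Mbps.
Stream data: 224.064 Mbps × 660 s = 147882.2 Mb.
With 3% container overhead: ×1.03.
152,319 Mb = 19,039,838,400 bytes ÷ 1,073,741,824 = 17.73 GiB.

17.73 GiB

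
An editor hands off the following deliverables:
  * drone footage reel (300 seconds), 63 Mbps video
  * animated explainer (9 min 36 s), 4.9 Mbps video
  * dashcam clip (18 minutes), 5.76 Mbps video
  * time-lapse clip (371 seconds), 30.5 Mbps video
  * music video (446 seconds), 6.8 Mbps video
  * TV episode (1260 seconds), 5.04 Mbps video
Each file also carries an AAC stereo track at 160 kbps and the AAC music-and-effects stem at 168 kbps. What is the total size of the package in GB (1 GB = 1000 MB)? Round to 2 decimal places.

Audio total: 160 + 168 = 328 kbps = 0.328 Mbps.
drone footage reel: 63.328 Mbps × 300 s = 18998.4 Mb
animated explainer: 5.228 Mbps × 576 s = 3011.3 Mb
dashcam clip: 6.088 Mbps × 1080 s = 6575.0 Mb
time-lapse clip: 30.828 Mbps × 371 s = 11437.2 Mb
music video: 7.128 Mbps × 446 s = 3179.1 Mb
TV episode: 5.368 Mbps × 1260 s = 6763.7 Mb
Total: 49964.7 Mb = 6245.6 MB.
= 6.246 GB.

6.25 GB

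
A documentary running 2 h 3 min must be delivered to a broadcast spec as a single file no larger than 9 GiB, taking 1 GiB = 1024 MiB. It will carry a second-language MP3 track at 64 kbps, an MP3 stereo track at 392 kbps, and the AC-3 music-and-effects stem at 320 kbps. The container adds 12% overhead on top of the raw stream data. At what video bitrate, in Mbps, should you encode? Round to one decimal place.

8.6 Mbps

Budget: 9 GiB = 77309.4 Mb.
Stream payload after overhead: 77309.4 / 1.12 = 69026.3 Mb.
2 h 3 min = 123 min = 7380 s
Total bitrate budget: 69026.3 Mb / 7380 s = 9.353 Mbps.
Audio total: 64 + 392 + 320 = 776 kbps = 0.776 Mbps.
Video: 9.353 − 0.776 = 8.577 Mbps.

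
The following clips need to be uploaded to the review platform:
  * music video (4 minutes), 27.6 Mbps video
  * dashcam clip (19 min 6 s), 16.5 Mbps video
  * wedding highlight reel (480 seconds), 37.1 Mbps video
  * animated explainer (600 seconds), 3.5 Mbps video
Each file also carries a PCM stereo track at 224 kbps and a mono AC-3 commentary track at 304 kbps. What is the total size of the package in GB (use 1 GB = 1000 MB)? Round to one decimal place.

Audio total: 224 + 304 = 528 kbps = 0.528 Mbps.
music video: 28.128 Mbps × 240 s = 6750.7 Mb
dashcam clip: 17.028 Mbps × 1146 s = 19514.1 Mb
wedding highlight reel: 37.628 Mbps × 480 s = 18061.4 Mb
animated explainer: 4.028 Mbps × 600 s = 2416.8 Mb
Total: 46743.0 Mb = 5842.9 MB.
= 5.843 GB.

5.8 GB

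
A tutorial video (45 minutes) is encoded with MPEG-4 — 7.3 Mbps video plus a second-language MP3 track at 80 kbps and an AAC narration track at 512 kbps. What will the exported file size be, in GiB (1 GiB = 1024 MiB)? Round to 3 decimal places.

45 min = 2700 s
Audio total: 80 + 512 = 592 kbps = 0.592 Mbps.
Total bitrate: 7.3 + 0.592 = 7.892 Mbps.
Stream data: 7.892 Mbps × 2700 s = 21308.4 Mb.
21,308 Mb = 2,663,550,000 bytes ÷ 1,073,741,824 = 2.481 GiB.

2.481 GiB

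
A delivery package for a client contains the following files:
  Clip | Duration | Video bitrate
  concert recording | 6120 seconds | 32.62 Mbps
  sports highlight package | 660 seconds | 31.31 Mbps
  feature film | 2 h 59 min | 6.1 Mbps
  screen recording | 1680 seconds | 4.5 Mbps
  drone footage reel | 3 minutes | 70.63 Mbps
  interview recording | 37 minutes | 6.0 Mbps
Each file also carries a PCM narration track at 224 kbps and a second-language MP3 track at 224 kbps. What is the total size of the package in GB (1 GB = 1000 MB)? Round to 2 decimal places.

41.14 GB

Audio total: 224 + 224 = 448 kbps = 0.448 Mbps.
concert recording: 33.068 Mbps × 6120 s = 202376.2 Mb
sports highlight package: 31.758 Mbps × 660 s = 20960.3 Mb
feature film: 6.548 Mbps × 10740 s = 70325.5 Mb
screen recording: 4.948 Mbps × 1680 s = 8312.6 Mb
drone footage reel: 71.078 Mbps × 180 s = 12794.0 Mb
interview recording: 6.448 Mbps × 2220 s = 14314.6 Mb
Total: 329083.2 Mb = 41135.4 MB.
= 41.14 GB.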